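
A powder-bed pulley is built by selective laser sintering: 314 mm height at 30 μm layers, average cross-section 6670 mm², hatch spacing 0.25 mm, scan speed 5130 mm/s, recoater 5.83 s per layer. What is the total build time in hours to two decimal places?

32.07 hours

Number of layers: 314 / 0.03 → 10467 (rounded up).
Per-layer scan distance = 6670 / 0.25 = 26680 mm.
Scan time per layer: 26680 / 5130 → 5.2008 s.
Per-layer time = 5.2008 + 5.83, so 11.0308 s.
Total: 10467 × 11.0308 s = 115459.3836 s → 32.07 hours.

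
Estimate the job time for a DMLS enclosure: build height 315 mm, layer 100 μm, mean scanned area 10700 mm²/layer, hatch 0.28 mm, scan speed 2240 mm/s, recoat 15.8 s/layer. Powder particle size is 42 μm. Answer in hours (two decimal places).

Layers = ⌈315/0.1⌉ = 3150.
Hatch length per layer: 10700 / 0.28 → 38214.3 mm.
Per-layer scan time: 38214.3 / 2240 → 17.06 s.
Time per layer = 17.06 + 15.8 = 32.86 s.
Build time = 3150 × 32.86 = 103509 s = 28.75 hours.

28.75 hours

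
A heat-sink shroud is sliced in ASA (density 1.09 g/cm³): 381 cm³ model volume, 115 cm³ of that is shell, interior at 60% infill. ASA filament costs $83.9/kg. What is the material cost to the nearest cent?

$25.11

Interior volume = 381 − 115, so 266 cm³.
Infill volume = 0.60 × 266 = 159.6 cm³.
Deposited volume = 115 + 159.6 = 274.6 cm³.
Mass: 274.6 × 1.09 → 299.314 g.
At $83.9/kg: 299.314/1000 × 83.9 = $25.11.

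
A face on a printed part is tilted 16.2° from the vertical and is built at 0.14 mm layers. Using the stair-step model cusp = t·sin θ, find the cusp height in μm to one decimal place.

39.1 μm

Cusp = layer height × sin(16.2°) = 0.14 × 0.2790 = 0.03906 mm = 39.1 μm.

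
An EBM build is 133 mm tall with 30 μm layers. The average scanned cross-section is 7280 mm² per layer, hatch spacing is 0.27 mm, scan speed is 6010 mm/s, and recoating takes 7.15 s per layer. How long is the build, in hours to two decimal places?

14.33 hours

Number of layers: 133 / 0.03 → 4434 (rounded up).
Hatch length per layer = 7280 / 0.27 = 26963 mm.
Scan time per layer = 26963 / 6010, so 4.4864 s.
Layer cycle: 4.4864 + 7.15 → 11.6364 s.
Build time = 4434 × 11.6364 = 51595.7976 s = 14.33 hours.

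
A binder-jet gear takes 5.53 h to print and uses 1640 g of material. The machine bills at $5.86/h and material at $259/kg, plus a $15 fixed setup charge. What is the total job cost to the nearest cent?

$472.17

Machine cost = 5.86 × 5.53 = $32.4058.
Feedstock cost = 259 × 1640/1000 = $424.76.
Total = 32.4058 + 424.76 + 15 = 472.1658 ≈ $472.17.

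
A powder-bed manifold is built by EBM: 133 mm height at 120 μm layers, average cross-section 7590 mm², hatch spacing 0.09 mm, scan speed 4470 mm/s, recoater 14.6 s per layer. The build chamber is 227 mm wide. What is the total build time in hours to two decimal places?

Layer count = ceil(133 / 0.12) = 1109.
Per-layer scan distance: 7590 / 0.09 → 84333.3 mm.
Beam time per layer: 84333.3 / 4470 → 18.8665 s.
Time per layer: 18.8665 + 14.6 → 33.4665 s.
Build time = 1109 × 33.4665 = 37114.3485 s = 10.31 hours.

10.31 hours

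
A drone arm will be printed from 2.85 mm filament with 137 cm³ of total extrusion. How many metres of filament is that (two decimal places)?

21.48 m

Filament cross-section = π × (2.85/2)² = 6.3794 mm².
L = 137000 mm³ / 6.3794 mm² = 21475.37 mm, i.e. 21.48 m.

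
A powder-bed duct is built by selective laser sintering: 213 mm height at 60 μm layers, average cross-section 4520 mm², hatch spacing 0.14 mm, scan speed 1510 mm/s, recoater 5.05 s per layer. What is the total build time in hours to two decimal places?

26.06 hours

Number of layers: 213 / 0.06 → 3550 (rounded up).
Per-layer scan distance: 4520 / 0.14 → 32285.7 mm.
Scan time per layer = 32285.7 / 1510 = 21.3813 s.
Per-layer time: 21.3813 + 5.05 → 26.4313 s.
Total: 3550 × 26.4313 s = 93831.115 s → 26.06 hours.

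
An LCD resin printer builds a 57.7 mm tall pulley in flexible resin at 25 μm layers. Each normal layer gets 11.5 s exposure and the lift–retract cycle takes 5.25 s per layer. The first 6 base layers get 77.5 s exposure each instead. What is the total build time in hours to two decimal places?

10.85 hours

Layer count = ceil(57.7 / 0.025) = 2308.
Base layers = 6 × (77.5 + 5.25) = 496.5 s.
Normal layers = 2302 × (11.5 + 5.25), so 38558.5 s.
Sum: 496.5 + 38558.5 = 39055 s → 10.85 hours.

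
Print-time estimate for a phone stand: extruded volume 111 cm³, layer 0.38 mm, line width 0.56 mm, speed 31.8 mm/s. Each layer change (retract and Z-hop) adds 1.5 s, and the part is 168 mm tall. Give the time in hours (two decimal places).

4.74 hours

Line area = 0.38 × 0.56 = 0.2128 mm².
Total extruded path = 111000/0.2128 = 521616.5 mm.
Print-move time = 521616.5 / 31.8 = 16403 s.
Layers = ⌈168/0.38⌉ = 443.
Z-hop total = 443 × 1.5 = 664.5 s.
Total = 16403 + 664.5 = 17067.5 s = 4.74 hours.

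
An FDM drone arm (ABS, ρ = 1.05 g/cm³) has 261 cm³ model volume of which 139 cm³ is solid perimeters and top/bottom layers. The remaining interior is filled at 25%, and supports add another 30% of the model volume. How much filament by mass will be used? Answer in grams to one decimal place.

260.2 g

Volume inside the shell = 261 − 139, so 122 cm³.
Deposited infill: 0.25 × 122 → 30.5 cm³.
Support = 0.30 × 261 = 78.3 cm³.
Deposited volume = 139 + 30.5 + 78.3 = 247.8 cm³.
Mass = 247.8 × 1.05, so 260.19 g.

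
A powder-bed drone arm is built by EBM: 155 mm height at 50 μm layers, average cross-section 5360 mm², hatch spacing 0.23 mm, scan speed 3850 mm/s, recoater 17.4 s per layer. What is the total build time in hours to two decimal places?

20.20 hours

Number of layers: 155 / 0.05 → 3100 (rounded up).
Scan path per layer = 5360 / 0.23 = 23304.3 mm.
Beam time per layer = 23304.3 / 3850, so 6.0531 s.
Layer cycle: 6.0531 + 17.4 → 23.4531 s.
Build time = 3100 × 23.4531 = 72704.61 s = 20.20 hours.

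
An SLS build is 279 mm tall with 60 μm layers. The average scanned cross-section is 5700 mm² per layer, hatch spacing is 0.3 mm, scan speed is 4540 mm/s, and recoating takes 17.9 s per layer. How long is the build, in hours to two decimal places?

Layer count = ceil(279 / 0.06) = 4650.
Per-layer scan distance = 5700 / 0.3 = 19000 mm.
Scan time per layer: 19000 / 4540 → 4.185 s.
Layer cycle = 4.185 + 17.9 = 22.085 s.
Build time = 4650 × 22.085 = 102695.25 s = 28.53 hours.

28.53 hours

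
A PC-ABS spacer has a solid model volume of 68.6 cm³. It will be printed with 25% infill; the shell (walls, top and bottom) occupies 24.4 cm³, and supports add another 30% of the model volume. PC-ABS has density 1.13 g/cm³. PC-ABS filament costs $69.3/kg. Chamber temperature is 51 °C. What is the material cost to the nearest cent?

$4.39

Volume inside the shell = 68.6 − 24.4 = 44.2 cm³.
Infill deposited = 0.25 × 44.2, so 11.05 cm³.
Support = 0.30 × 68.6, so 20.58 cm³.
Total extruded = 24.4 + 11.05 + 20.58 = 56.03 cm³.
Mass = 56.03 × 1.13, so 63.3139 g.
Cost = 63.3139 g / 1000 × $69.3/kg = $4.39.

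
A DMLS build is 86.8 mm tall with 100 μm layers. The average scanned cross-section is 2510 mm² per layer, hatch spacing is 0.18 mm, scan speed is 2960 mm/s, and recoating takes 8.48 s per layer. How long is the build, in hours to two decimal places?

Layers = ⌈86.8/0.1⌉ = 868.
Per-layer scan distance = 2510 / 0.18 = 13944.4 mm.
Scan time per layer = 13944.4 / 2960, so 4.7109 s.
Time per layer = 4.7109 + 8.48, so 13.1909 s.
Total: 868 × 13.1909 s = 11449.7012 s → 3.18 hours.

3.18 hours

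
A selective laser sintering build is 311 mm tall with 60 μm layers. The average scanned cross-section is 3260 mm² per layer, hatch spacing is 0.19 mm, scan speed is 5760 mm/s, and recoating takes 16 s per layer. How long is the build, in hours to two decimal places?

Layer count = ceil(311 / 0.06) = 5184.
Per-layer scan distance = 3260 / 0.19, so 17157.9 mm.
Scan time per layer: 17157.9 / 5760 → 2.9788 s.
Per-layer time: 2.9788 + 16 → 18.9788 s.
Total: 5184 × 18.9788 s = 98386.0992 s → 27.33 hours.

27.33 hours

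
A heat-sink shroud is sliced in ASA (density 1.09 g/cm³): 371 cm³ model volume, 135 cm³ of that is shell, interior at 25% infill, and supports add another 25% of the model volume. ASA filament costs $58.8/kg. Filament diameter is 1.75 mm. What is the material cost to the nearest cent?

Interior volume = 371 − 135, so 236 cm³.
Infill deposited = 0.25 × 236 = 59 cm³.
Support = 0.25 × 371 = 92.75 cm³.
Total extruded = 135 + 59 + 92.75 = 286.75 cm³.
Mass = 286.75 × 1.09, so 312.5575 g.
At $58.8/kg: 312.5575/1000 × 58.8 = $18.38.

$18.38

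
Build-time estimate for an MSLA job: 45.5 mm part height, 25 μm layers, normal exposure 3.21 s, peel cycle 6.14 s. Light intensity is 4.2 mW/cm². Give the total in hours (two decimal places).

4.73 hours

Layer count = ceil(45.5 / 0.025) = 1820.
Each layer takes = 3.21 + 6.14, so 9.35 s.
Total = 1820 × 9.35 = 17017 s = 4.73 hours.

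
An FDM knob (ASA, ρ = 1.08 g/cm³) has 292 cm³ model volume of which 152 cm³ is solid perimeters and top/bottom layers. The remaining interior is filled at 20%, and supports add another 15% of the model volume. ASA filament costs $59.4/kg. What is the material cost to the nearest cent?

Interior volume = 292 − 152, so 140 cm³.
Infill volume: 0.20 × 140 → 28 cm³.
Support = 0.15 × 292, so 43.8 cm³.
Deposited volume: 152 + 28 + 43.8 → 223.8 cm³.
Mass = 223.8 × 1.08 = 241.704 g.
At $59.4/kg: 241.704/1000 × 59.4 = $14.36.

$14.36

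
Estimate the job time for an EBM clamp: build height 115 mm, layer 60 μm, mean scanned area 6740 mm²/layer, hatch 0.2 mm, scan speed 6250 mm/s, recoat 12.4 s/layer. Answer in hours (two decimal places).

Number of layers: 115 / 0.06 → 1917 (rounded up).
Per-layer scan distance = 6740 / 0.2 = 33700 mm.
Per-layer scan time: 33700 / 6250 → 5.392 s.
Time per layer: 5.392 + 12.4 → 17.792 s.
Total: 1917 × 17.792 s = 34107.264 s → 9.47 hours.

9.47 hours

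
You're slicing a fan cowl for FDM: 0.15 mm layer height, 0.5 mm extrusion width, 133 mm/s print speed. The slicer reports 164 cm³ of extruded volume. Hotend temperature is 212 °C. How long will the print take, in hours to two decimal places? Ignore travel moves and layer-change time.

Extrusion cross-section: 0.15 × 0.5 → 0.075 mm².
Path length: 164000 mm³ / 0.075 mm² → 2186666.7 mm.
Print-move time = 2186666.7 / 133, so 16441.1 s.
16441.1 s = 4.57 hours.

4.57 hours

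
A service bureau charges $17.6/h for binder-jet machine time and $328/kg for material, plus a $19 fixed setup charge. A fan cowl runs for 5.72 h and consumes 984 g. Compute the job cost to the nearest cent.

$442.42

Machine-time cost = 17.6 × 5.72, so $100.672.
Material charge = 328 × 984/1000 = $322.752.
Total = 100.672 + 322.752 + 19 = 442.424 ≈ $442.42.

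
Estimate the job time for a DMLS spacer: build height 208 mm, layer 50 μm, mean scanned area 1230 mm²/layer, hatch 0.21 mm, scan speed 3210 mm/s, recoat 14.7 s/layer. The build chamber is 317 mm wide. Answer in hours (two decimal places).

19.10 hours

Layers = ⌈208/0.05⌉ = 4160.
Per-layer scan distance = 1230 / 0.21, so 5857.1 mm.
Laser time per layer = 5857.1 / 3210 = 1.8246 s.
Time per layer = 1.8246 + 14.7, so 16.5246 s.
4160 layers × 16.5246 s/layer = 68742.336 s, i.e. 19.10 hours.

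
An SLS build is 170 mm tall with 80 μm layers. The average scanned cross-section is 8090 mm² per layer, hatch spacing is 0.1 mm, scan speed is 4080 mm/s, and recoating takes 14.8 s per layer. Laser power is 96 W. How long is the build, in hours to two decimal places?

20.44 hours

Number of layers: 170 / 0.08 → 2125 (rounded up).
Hatch length per layer = 8090 / 0.1 = 80900 mm.
Per-layer scan time: 80900 / 4080 → 19.8284 s.
Per-layer time = 19.8284 + 14.8 = 34.6284 s.
Build time = 2125 × 34.6284 = 73585.35 s = 20.44 hours.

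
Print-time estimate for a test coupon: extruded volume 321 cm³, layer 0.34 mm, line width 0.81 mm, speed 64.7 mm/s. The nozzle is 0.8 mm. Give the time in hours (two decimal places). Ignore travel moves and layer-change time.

Bead cross-section: 0.34 × 0.81 → 0.2754 mm².
Path length: 321000 mm³ / 0.2754 mm² → 1165577.3 mm.
Print-move time = 1165577.3 / 64.7 = 18015.1 s.
In the requested units: 18015.1 s = 5.00 hours.

5.00 hours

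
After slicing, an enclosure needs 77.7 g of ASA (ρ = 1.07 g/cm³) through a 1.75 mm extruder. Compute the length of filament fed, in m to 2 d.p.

30.19 m

Volume = 77.7 g / 1.07 g·cm⁻³ = 72.6168 cm³ = 72616.8 mm³.
Filament cross-section = π × (1.75/2)² = 2.4053 mm².
Length = 72616.8 / 2.4053 = 30190.33 mm = 30.19 m.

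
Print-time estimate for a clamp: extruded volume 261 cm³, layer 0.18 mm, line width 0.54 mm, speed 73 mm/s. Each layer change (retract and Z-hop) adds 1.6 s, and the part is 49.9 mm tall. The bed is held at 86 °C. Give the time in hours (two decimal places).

Extrusion cross-section: 0.18 × 0.54 → 0.0972 mm².
Path length: 261000 mm³ / 0.0972 mm² → 2685185.2 mm.
Time extruding = 2685185.2 / 73, so 36783.4 s.
Number of layers: 49.9 / 0.18 → 278 (rounded up).
Z-hop total = 278 × 1.6 = 444.8 s.
Altogether 36783.4 + 444.8 = 37228.2 s, i.e. 10.34 hours.

10.34 hours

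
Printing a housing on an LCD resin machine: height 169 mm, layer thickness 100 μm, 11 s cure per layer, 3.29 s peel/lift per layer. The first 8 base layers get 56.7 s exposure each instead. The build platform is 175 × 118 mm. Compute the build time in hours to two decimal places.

Layer count = ceil(169 / 0.1) = 1690.
Burn-in layers: 8 × (56.7 + 3.29) → 479.92 s.
Regular layers = 1682 × (11 + 3.29) = 24035.78 s.
Sum: 479.92 + 24035.78 = 24515.7 s → 6.81 hours.

6.81 hours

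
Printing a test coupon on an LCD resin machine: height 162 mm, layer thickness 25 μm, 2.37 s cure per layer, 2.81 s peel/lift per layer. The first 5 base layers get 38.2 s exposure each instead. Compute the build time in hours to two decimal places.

Number of layers: 162 / 0.025 → 6480 (rounded up).
Burn-in layers: 5 × (38.2 + 2.81) → 205.05 s.
Normal layers = 6475 × (2.37 + 2.81), so 33540.5 s.
Total = 205.05 + 33540.5 = 33745.55 s = 9.37 hours.

9.37 hours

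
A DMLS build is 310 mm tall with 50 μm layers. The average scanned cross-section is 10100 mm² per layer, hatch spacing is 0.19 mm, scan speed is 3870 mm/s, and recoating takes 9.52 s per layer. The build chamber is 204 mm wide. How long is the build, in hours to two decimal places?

40.05 hours

Number of layers: 310 / 0.05 → 6200 (rounded up).
Scan path per layer: 10100 / 0.19 → 53157.9 mm.
Laser time per layer: 53157.9 / 3870 → 13.7359 s.
Layer cycle: 13.7359 + 9.52 → 23.2559 s.
6200 layers × 23.2559 s/layer = 144186.58 s, i.e. 40.05 hours.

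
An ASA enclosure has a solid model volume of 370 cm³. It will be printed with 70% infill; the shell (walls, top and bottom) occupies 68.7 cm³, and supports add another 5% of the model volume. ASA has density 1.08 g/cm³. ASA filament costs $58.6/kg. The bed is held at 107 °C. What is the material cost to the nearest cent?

$18.87

Infill region = 370 − 68.7 = 301.3 cm³.
Deposited infill: 0.70 × 301.3 → 210.91 cm³.
Support = 0.05 × 370 = 18.5 cm³.
Deposited volume: 68.7 + 210.91 + 18.5 → 298.11 cm³.
Mass = 298.11 × 1.08 = 321.9588 g.
At $58.6/kg: 321.9588/1000 × 58.6 = $18.87.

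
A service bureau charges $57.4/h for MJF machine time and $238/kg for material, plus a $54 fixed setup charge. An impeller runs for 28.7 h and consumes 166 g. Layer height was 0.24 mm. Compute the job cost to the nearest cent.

Machine-time cost: 57.4 × 28.7 → $1647.38.
Feedstock cost = 238 × 166/1000, so $39.508.
Adding setup: 1647.38 + 39.508 + 54 → 1740.888 ≈ $1740.89.

$1740.89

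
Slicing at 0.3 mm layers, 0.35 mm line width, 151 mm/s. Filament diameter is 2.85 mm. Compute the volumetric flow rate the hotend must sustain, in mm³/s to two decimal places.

15.86

Bead cross-section = 0.3 × 0.35 = 0.105 mm².
Volumetric flow = 151 × 0.105 = 15.86 mm³/s.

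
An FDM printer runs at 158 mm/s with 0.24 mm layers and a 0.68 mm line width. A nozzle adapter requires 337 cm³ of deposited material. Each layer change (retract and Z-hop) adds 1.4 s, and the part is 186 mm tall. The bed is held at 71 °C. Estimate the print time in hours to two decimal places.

3.93 hours

Bead cross-section = 0.24 × 0.68, so 0.1632 mm².
Total extruded path = 337000/0.1632 = 2064951 mm.
Time extruding: 2064951 / 158 → 13069.3 s.
Number of layers: 186 / 0.24 → 775 (rounded up).
Z-hop total = 775 × 1.4 = 1085 s.
Altogether 13069.3 + 1085 = 14154.3 s, i.e. 3.93 hours.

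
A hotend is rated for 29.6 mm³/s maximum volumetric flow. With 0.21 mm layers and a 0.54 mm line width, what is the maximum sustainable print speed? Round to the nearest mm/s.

A: 0.21 × 0.54 → 0.1134 mm².
Max speed = 29.6 / 0.1134 = 261.02 ≈ 261 mm/s.

261 mm/s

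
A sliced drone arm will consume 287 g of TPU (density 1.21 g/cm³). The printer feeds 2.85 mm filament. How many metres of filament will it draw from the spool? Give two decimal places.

37.18 m

Volume = 287 g / 1.21 g·cm⁻³ = 237.1901 cm³ = 237190.1 mm³.
A = π r² = π × 1.425² = 6.3794 mm².
Length = 237190.1 / 6.3794 = 37180.63 mm = 37.18 m.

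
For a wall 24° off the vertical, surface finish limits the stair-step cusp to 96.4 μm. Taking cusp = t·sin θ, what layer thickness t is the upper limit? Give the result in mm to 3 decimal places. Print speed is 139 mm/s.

0.237 mm

t = h_c / sin θ = 0.0964 / 0.4067 = 0.237 mm.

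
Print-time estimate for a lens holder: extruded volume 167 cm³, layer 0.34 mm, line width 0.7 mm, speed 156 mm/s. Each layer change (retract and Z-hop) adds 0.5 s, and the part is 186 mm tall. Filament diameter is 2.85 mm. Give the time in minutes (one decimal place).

79.5 minutes

Extrusion cross-section = 0.34 × 0.7, so 0.238 mm².
Total extruded path = 167000/0.238 = 701680.7 mm.
Time extruding = 701680.7 / 156, so 4498 s.
Layer count = ceil(186 / 0.34) = 548.
Non-print overhead = 548 × 0.5 = 274 s.
Altogether 4498 + 274 = 4772 s, i.e. 79.5 minutes.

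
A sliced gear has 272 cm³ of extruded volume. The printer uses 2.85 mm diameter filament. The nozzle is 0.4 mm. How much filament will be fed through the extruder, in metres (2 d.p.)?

A = π r² = π × 1.425² = 6.3794 mm².
Length = 272 cm³ / 6.3794 mm² = 272000 / 6.3794 = 42637.24 mm = 42.64 m.

42.64 m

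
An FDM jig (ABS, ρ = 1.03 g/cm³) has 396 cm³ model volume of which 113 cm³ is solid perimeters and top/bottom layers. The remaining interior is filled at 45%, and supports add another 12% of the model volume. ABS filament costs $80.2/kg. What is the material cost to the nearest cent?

Volume inside the shell = 396 − 113 = 283 cm³.
Infill volume: 0.45 × 283 → 127.35 cm³.
Support = 0.12 × 396 = 47.52 cm³.
Total printed volume: 113 + 127.35 + 47.52 → 287.87 cm³.
Mass = 287.87 × 1.03 = 296.5061 g.
At $80.2/kg: 296.5061/1000 × 80.2 = $23.78.

$23.78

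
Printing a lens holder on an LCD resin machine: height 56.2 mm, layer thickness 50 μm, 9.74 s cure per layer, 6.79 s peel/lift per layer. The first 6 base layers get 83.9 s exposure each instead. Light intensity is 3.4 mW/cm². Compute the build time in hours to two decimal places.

Layer count = ceil(56.2 / 0.05) = 1124.
Base layers = 6 × (83.9 + 6.79), so 544.14 s.
Remaining layers: 1118 × (9.74 + 6.79) → 18480.54 s.
Total = 544.14 + 18480.54 = 19024.68 s = 5.28 hours.

5.28 hours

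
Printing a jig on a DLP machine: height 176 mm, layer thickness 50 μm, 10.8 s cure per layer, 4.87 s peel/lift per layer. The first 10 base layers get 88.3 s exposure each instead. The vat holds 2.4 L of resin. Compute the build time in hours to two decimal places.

15.54 hours

Layers = ⌈176/0.05⌉ = 3520.
Bottom layers = 10 × (88.3 + 4.87) = 931.7 s.
Regular layers = 3510 × (10.8 + 4.87), so 55001.7 s.
Sum: 931.7 + 55001.7 = 55933.4 s → 15.54 hours.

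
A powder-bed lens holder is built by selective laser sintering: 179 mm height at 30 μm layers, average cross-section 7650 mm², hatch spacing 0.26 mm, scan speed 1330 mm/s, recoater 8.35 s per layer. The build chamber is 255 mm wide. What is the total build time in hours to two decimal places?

Layer count = ceil(179 / 0.03) = 5967.
Scan path per layer = 7650 / 0.26, so 29423.1 mm.
Laser time per layer: 29423.1 / 1330 → 22.1226 s.
Layer cycle = 22.1226 + 8.35 = 30.4726 s.
Build time = 5967 × 30.4726 = 181830.0042 s = 50.51 hours.

50.51 hours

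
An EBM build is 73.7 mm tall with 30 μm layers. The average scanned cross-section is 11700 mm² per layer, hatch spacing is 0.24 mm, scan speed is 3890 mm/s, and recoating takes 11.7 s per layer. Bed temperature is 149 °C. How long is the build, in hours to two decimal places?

Layers = ⌈73.7/0.03⌉ = 2457.
Scan path per layer = 11700 / 0.24 = 48750 mm.
Scan time per layer = 48750 / 3890, so 12.5321 s.
Layer cycle: 12.5321 + 11.7 → 24.2321 s.
Total: 2457 × 24.2321 s = 59538.2697 s → 16.54 hours.

16.54 hours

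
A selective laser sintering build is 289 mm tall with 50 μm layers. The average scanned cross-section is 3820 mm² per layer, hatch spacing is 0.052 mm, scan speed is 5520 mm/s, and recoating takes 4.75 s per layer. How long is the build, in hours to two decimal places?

28.99 hours

Layer count = ceil(289 / 0.05) = 5780.
Hatch length per layer = 3820 / 0.052 = 73461.5 mm.
Per-layer scan time: 73461.5 / 5520 → 13.3082 s.
Time per layer = 13.3082 + 4.75 = 18.0582 s.
Total: 5780 × 18.0582 s = 104376.396 s → 28.99 hours.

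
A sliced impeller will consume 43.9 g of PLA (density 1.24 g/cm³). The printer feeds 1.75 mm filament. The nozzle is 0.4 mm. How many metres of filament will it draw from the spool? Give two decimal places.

14.72 m

Extruded volume: 43.9/1.24 = 35.4032 cm³ (35403.2 mm³).
Filament cross-section = π × (1.75/2)² = 2.4053 mm².
Length = 35403.2 / 2.4053 = 14718.83 mm = 14.72 m.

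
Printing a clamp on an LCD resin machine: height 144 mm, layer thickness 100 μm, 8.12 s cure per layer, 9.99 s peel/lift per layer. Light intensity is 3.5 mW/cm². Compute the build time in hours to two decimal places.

7.24 hours

Number of layers: 144 / 0.1 → 1440 (rounded up).
Each layer takes = 8.12 + 9.99, so 18.11 s.
Build time: 1440 × 18.11 s = 26078.4 s, i.e. 7.24 hours.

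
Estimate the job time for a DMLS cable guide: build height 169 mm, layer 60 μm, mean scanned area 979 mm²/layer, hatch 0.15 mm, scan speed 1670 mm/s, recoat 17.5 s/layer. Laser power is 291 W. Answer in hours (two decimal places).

16.75 hours

Layer count = ceil(169 / 0.06) = 2817.
Per-layer scan distance: 979 / 0.15 → 6526.7 mm.
Laser time per layer = 6526.7 / 1670 = 3.9082 s.
Time per layer = 3.9082 + 17.5 = 21.4082 s.
2817 layers × 21.4082 s/layer = 60306.8994 s, i.e. 16.75 hours.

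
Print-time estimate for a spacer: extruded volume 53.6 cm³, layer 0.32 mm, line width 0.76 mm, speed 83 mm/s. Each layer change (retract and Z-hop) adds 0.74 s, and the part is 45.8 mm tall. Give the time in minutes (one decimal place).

46.0 minutes

Bead cross-section: 0.32 × 0.76 → 0.2432 mm².
Path length: 53600 mm³ / 0.2432 mm² → 220394.7 mm.
Extrusion time = 220394.7 / 83, so 2655.4 s.
Layers = ⌈45.8/0.32⌉ = 144.
Z-hop total: 144 × 0.74 → 106.56 s.
Total = 2655.4 + 106.56 = 2761.96 s = 46.0 minutes.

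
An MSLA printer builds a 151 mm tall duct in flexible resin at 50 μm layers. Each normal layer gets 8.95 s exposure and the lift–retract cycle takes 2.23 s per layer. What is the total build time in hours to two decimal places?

Layers = ⌈151/0.05⌉ = 3020.
Cycle time = 8.95 + 2.23, so 11.18 s.
Total = 3020 × 11.18 = 33763.6 s = 9.38 hours.

9.38 hours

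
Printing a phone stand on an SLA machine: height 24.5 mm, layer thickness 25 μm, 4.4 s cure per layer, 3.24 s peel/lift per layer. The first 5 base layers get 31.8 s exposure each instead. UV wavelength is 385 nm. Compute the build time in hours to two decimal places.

2.12 hours

Layers = ⌈24.5/0.025⌉ = 980.
Base layers: 5 × (31.8 + 3.24) → 175.2 s.
Normal layers = 975 × (4.4 + 3.24), so 7449 s.
Sum: 175.2 + 7449 = 7624.2 s → 2.12 hours.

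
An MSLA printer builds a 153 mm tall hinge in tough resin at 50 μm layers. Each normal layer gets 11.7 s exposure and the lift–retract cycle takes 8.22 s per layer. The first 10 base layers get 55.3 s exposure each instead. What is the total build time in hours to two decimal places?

17.05 hours

Layers = ⌈153/0.05⌉ = 3060.
Base layers = 10 × (55.3 + 8.22) = 635.2 s.
Remaining layers = 3050 × (11.7 + 8.22), so 60756 s.
Sum: 635.2 + 60756 = 61391.2 s → 17.05 hours.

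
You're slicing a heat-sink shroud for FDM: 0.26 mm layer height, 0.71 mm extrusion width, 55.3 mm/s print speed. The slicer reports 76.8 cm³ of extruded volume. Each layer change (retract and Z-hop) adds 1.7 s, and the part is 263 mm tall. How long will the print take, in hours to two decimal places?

Bead cross-section: 0.26 × 0.71 → 0.1846 mm².
Total extruded path = 76800/0.1846 = 416034.7 mm.
Extrusion time = 416034.7 / 55.3, so 7523.2 s.
Layers = ⌈263/0.26⌉ = 1012.
Layer-change overhead = 1012 × 1.7, so 1720.4 s.
Total = 7523.2 + 1720.4 = 9243.6 s = 2.57 hours.

2.57 hours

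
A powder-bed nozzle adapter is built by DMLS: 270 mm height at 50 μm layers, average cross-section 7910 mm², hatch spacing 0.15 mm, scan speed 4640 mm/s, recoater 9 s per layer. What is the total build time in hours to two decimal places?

Layer count = ceil(270 / 0.05) = 5400.
Scan path per layer = 7910 / 0.15 = 52733.3 mm.
Laser time per layer = 52733.3 / 4640, so 11.3649 s.
Per-layer time = 11.3649 + 9, so 20.3649 s.
5400 layers × 20.3649 s/layer = 109970.46 s, i.e. 30.55 hours.

30.55 hours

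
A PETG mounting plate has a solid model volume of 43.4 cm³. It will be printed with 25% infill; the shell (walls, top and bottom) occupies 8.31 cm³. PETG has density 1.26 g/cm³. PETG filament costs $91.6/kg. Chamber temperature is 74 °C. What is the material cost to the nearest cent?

$1.97

Interior volume = 43.4 − 8.31, so 35.09 cm³.
Infill deposited = 0.25 × 35.09 = 8.7725 cm³.
Deposited volume: 8.31 + 8.7725 → 17.0825 cm³.
Mass = 17.0825 × 1.26, so 21.52395 g.
At $91.6/kg: 21.52395/1000 × 91.6 = $1.97.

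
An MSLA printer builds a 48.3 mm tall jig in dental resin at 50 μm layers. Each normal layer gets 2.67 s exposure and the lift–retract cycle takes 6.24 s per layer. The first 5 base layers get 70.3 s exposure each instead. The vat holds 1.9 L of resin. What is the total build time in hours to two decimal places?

2.48 hours

Number of layers: 48.3 / 0.05 → 966 (rounded up).
Burn-in layers: 5 × (70.3 + 6.24) → 382.7 s.
Remaining layers = 961 × (2.67 + 6.24) = 8562.51 s.
Sum: 382.7 + 8562.51 = 8945.21 s → 2.48 hours.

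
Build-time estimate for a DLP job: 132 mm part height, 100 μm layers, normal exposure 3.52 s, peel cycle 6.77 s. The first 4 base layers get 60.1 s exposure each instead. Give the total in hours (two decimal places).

Layer count = ceil(132 / 0.1) = 1320.
Burn-in layers: 4 × (60.1 + 6.77) → 267.48 s.
Remaining layers: 1316 × (3.52 + 6.77) → 13541.64 s.
Sum: 267.48 + 13541.64 = 13809.12 s → 3.84 hours.

3.84 hours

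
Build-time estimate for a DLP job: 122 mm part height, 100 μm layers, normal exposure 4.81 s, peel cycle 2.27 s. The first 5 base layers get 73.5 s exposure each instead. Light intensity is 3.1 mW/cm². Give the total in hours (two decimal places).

2.49 hours

Layers = ⌈122/0.1⌉ = 1220.
Burn-in layers: 5 × (73.5 + 2.27) → 378.85 s.
Remaining layers = 1215 × (4.81 + 2.27) = 8602.2 s.
Sum: 378.85 + 8602.2 = 8981.05 s → 2.49 hours.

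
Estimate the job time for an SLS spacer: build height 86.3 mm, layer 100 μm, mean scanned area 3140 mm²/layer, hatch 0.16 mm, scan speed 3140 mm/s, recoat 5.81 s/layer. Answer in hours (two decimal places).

2.89 hours

Layers = ⌈86.3/0.1⌉ = 863.
Scan path per layer = 3140 / 0.16 = 19625 mm.
Laser time per layer = 19625 / 3140 = 6.25 s.
Per-layer time = 6.25 + 5.81, so 12.06 s.
Total: 863 × 12.06 s = 10407.78 s → 2.89 hours.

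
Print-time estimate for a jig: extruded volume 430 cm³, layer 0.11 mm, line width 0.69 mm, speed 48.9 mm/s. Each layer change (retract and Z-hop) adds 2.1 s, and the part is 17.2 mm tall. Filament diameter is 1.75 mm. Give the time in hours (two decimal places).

Bead cross-section = 0.11 × 0.69, so 0.0759 mm².
Path length: 430000 mm³ / 0.0759 mm² → 5665349.1 mm.
Time extruding: 5665349.1 / 48.9 → 115855.8 s.
Layer count = ceil(17.2 / 0.11) = 157.
Layer-change overhead = 157 × 2.1 = 329.7 s.
Altogether 115855.8 + 329.7 = 116185.5 s, i.e. 32.27 hours.

32.27 hours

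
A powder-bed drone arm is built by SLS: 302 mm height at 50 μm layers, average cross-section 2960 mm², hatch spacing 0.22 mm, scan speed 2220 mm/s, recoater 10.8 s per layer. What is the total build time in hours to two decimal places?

28.29 hours

Number of layers: 302 / 0.05 → 6040 (rounded up).
Hatch length per layer = 2960 / 0.22, so 13454.5 mm.
Laser time per layer: 13454.5 / 2220 → 6.0606 s.
Time per layer = 6.0606 + 10.8, so 16.8606 s.
Total: 6040 × 16.8606 s = 101838.024 s → 28.29 hours.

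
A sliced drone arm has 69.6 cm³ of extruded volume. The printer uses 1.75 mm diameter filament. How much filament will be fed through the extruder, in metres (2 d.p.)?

28.94 m

A = π r² = π × 0.875² = 2.4053 mm².
Length = 69.6 cm³ / 2.4053 mm² = 69600 / 2.4053 = 28936.1 mm = 28.94 m.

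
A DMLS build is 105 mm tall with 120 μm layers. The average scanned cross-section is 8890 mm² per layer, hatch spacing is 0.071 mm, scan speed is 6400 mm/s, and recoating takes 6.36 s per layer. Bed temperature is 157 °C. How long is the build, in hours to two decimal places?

Number of layers: 105 / 0.12 → 875 (rounded up).
Per-layer scan distance = 8890 / 0.071 = 125211.3 mm.
Scan time per layer = 125211.3 / 6400 = 19.5643 s.
Time per layer: 19.5643 + 6.36 → 25.9243 s.
Total: 875 × 25.9243 s = 22683.7625 s → 6.30 hours.

6.30 hours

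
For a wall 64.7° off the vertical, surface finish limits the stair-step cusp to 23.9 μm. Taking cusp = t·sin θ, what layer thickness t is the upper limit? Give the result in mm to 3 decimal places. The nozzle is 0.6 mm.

0.026 mm

sin(64.7°) = 0.9041; t_max = 0.0239/0.9041 = 0.026 mm.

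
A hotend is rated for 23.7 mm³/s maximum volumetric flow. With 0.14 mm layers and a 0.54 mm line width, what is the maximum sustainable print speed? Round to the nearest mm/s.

313 mm/s

Extrusion cross-section = 0.14 × 0.54 = 0.0756 mm².
Max speed = 23.7 / 0.0756 = 313.49 ≈ 313 mm/s.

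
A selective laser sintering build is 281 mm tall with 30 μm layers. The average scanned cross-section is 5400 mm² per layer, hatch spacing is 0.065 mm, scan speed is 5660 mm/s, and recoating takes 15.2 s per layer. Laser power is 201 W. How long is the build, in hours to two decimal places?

77.74 hours

Layer count = ceil(281 / 0.03) = 9367.
Scan path per layer: 5400 / 0.065 → 83076.9 mm.
Laser time per layer = 83076.9 / 5660, so 14.6779 s.
Time per layer: 14.6779 + 15.2 → 29.8779 s.
9367 layers × 29.8779 s/layer = 279866.2893 s, i.e. 77.74 hours.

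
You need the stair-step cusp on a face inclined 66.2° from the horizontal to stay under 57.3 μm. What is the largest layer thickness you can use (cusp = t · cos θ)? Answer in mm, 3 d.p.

0.142 mm

cos(66.2°) = 0.4035; t_max = 0.0573/0.4035 = 0.142 mm.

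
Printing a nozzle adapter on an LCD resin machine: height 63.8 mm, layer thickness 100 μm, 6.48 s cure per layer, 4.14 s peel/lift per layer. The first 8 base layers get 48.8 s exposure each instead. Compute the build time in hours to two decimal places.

Layers = ⌈63.8/0.1⌉ = 638.
Base layers = 8 × (48.8 + 4.14) = 423.52 s.
Remaining layers = 630 × (6.48 + 4.14) = 6690.6 s.
Sum: 423.52 + 6690.6 = 7114.12 s → 1.98 hours.

1.98 hours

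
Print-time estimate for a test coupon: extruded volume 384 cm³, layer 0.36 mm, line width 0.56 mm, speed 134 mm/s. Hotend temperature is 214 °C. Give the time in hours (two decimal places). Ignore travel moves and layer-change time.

Extrusion cross-section = 0.36 × 0.56, so 0.2016 mm².
Toolpath length = 384 cm³ / 0.2016 mm² = 384000 / 0.2016 = 1904761.9 mm.
Extrusion time = 1904761.9 / 134, so 14214.6 s.
Converting: 14214.6 s = 3.95 hours.

3.95 hours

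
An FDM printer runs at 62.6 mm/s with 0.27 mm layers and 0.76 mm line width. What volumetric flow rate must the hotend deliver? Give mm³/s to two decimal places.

12.85

A: 0.27 × 0.76 → 0.2052 mm².
Q = v·A = 62.6 × 0.2052 = 12.85 mm³/s.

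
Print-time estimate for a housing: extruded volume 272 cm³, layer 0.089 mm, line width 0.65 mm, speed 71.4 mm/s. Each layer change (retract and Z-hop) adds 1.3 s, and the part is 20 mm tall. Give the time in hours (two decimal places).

18.37 hours

Bead cross-section = 0.089 × 0.65, so 0.05785 mm².
Toolpath length = 272 cm³ / 0.05785 mm² = 272000 / 0.05785 = 4701815 mm.
Extrusion time: 4701815 / 71.4 → 65851.8 s.
Layer count = ceil(20 / 0.089) = 225.
Z-hop total = 225 × 1.3, so 292.5 s.
Altogether 65851.8 + 292.5 = 66144.3 s, i.e. 18.37 hours.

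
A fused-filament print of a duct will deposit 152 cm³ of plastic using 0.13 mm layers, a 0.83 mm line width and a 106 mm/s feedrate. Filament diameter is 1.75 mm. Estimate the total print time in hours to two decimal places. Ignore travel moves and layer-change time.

3.69 hours

Extrusion cross-section: 0.13 × 0.83 → 0.1079 mm².
Total extruded path = 152000/0.1079 = 1408711.8 mm.
Print-move time: 1408711.8 / 106 → 13289.7 s.
In the requested units: 13289.7 s = 3.69 hours.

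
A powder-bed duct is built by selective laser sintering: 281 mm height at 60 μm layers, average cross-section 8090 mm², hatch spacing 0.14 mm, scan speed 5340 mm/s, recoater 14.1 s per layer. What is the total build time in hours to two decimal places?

32.43 hours

Number of layers: 281 / 0.06 → 4684 (rounded up).
Scan path per layer: 8090 / 0.14 → 57785.7 mm.
Per-layer scan time = 57785.7 / 5340 = 10.8213 s.
Layer cycle = 10.8213 + 14.1, so 24.9213 s.
4684 layers × 24.9213 s/layer = 116731.3692 s, i.e. 32.43 hours.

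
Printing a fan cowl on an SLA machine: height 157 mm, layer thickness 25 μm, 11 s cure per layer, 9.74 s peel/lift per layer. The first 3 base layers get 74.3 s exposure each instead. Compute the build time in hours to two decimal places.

Layers = ⌈157/0.025⌉ = 6280.
Base layers: 3 × (74.3 + 9.74) → 252.12 s.
Normal layers = 6277 × (11 + 9.74), so 130184.98 s.
Sum: 252.12 + 130184.98 = 130437.1 s → 36.23 hours.

36.23 hours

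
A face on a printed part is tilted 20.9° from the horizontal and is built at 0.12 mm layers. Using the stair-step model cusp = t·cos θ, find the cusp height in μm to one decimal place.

Cusp = layer height × cos(20.9°) = 0.12 × 0.9342 = 0.112104 mm = 112.1 μm.

112.1 μm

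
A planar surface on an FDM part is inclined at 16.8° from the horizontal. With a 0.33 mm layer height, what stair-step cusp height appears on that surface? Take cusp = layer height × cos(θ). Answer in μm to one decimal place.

cos(16.8°) = 0.9573, so cusp = 0.33 × 0.9573 = 0.315909 mm → 315.9 μm.

315.9 μm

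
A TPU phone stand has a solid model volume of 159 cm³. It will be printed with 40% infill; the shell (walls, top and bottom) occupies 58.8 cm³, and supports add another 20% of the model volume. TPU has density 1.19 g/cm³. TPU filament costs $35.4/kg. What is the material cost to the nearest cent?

$5.51

Interior volume = 159 − 58.8 = 100.2 cm³.
Deposited infill = 0.40 × 100.2, so 40.08 cm³.
Support = 0.20 × 159 = 31.8 cm³.
Deposited volume = 58.8 + 40.08 + 31.8, so 130.68 cm³.
Mass: 130.68 × 1.19 → 155.5092 g.
Cost = 155.5092 g / 1000 × $35.4/kg = $5.51.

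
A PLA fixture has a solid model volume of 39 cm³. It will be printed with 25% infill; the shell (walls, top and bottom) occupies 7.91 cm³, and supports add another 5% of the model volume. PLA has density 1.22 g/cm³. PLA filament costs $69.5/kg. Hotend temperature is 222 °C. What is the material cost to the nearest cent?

$1.50

Volume inside the shell = 39 − 7.91 = 31.09 cm³.
Deposited infill: 0.25 × 31.09 → 7.7725 cm³.
Support = 0.05 × 39 = 1.95 cm³.
Total printed volume = 7.91 + 7.7725 + 1.95, so 17.6325 cm³.
Mass = 17.6325 × 1.22, so 21.51165 g.
Cost = 21.51165 g / 1000 × $69.5/kg = $1.50.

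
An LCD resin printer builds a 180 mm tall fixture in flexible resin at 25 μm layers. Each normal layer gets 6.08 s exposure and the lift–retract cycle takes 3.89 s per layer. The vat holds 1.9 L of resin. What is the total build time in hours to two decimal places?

Layers = ⌈180/0.025⌉ = 7200.
Per-layer time = 6.08 + 3.89 = 9.97 s.
Build time: 7200 × 9.97 s = 71784 s, i.e. 19.94 hours.

19.94 hours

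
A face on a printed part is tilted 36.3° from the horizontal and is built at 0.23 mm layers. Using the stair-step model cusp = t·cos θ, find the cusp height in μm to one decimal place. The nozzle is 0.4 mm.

cos(36.3°) = 0.8059, so cusp = 0.23 × 0.8059 = 0.185357 mm → 185.4 μm.

185.4 μm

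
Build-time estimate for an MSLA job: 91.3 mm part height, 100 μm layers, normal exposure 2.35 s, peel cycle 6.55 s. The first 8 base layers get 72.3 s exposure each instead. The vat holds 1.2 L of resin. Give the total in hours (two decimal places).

2.41 hours

Layers = ⌈91.3/0.1⌉ = 913.
Bottom layers = 8 × (72.3 + 6.55), so 630.8 s.
Normal layers = 905 × (2.35 + 6.55) = 8054.5 s.
Total = 630.8 + 8054.5 = 8685.3 s = 2.41 hours.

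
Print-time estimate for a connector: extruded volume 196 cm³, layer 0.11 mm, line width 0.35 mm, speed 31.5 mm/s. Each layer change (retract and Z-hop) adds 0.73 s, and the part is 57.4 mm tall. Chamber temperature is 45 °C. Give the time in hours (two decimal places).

45.00 hours

Line area = 0.11 × 0.35, so 0.0385 mm².
Path length: 196000 mm³ / 0.0385 mm² → 5090909.1 mm.
Print-move time = 5090909.1 / 31.5 = 161616.2 s.
Layer count = ceil(57.4 / 0.11) = 522.
Non-print overhead = 522 × 0.73, so 381.06 s.
Altogether 161616.2 + 381.06 = 161997.26 s, i.e. 45.00 hours.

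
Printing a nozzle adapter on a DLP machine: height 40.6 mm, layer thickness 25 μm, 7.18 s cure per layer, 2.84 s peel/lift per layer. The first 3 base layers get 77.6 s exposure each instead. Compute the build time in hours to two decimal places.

4.58 hours

Layers = ⌈40.6/0.025⌉ = 1624.
Base layers = 3 × (77.6 + 2.84) = 241.32 s.
Remaining layers: 1621 × (7.18 + 2.84) → 16242.42 s.
Sum: 241.32 + 16242.42 = 16483.74 s → 4.58 hours.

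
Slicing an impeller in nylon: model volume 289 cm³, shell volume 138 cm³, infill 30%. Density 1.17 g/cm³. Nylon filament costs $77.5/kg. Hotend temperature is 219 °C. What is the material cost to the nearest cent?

Infill region: 289 − 138 → 151 cm³.
Infill volume = 0.30 × 151, so 45.3 cm³.
Total extruded: 138 + 45.3 → 183.3 cm³.
Mass = 183.3 × 1.17, so 214.461 g.
Cost = 214.461 g / 1000 × $77.5/kg = $16.62.

$16.62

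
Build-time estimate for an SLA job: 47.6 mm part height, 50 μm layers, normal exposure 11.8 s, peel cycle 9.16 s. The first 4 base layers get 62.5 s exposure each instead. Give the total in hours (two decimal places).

Layer count = ceil(47.6 / 0.05) = 952.
Bottom layers = 4 × (62.5 + 9.16) = 286.64 s.
Remaining layers = 948 × (11.8 + 9.16), so 19870.08 s.
Total = 286.64 + 19870.08 = 20156.72 s = 5.60 hours.

5.60 hours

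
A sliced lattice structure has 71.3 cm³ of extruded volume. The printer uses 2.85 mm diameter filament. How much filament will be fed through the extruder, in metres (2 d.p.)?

11.18 m

Filament cross-section = π × (2.85/2)² = 6.3794 mm².
Length = 71.3 cm³ / 6.3794 mm² = 71300 / 6.3794 = 11176.6 mm = 11.18 m.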